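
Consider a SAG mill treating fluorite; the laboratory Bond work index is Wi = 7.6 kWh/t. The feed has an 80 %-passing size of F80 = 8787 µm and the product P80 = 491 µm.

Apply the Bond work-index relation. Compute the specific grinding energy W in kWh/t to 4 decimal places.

Bond:  W = 10 Wi (1/√P − 1/√F)
1/√491 = 0.045129;  1/√8787 = 0.010668
W = 10·7.6·(0.045129 − 0.010668) = 2.6191 kWh/t

W = 2.6191 kWh/t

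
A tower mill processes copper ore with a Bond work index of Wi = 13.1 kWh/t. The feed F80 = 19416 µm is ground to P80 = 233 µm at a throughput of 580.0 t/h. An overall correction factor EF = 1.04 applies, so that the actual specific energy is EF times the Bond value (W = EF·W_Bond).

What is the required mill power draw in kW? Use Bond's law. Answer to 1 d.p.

W_Bond = 10·Wi·(1/√P₈₀ − 1/√F₈₀)
W = 10·13.1·(1/√233 − 1/√19416) = 10·13.1·(0.058336) = 7.6420 kWh/t
With EF = 1.04: W = 7.6420·1.04 = 7.9476 kWh/t
P_mill = W·ṁ = 7.9476·580.0 = 4609.6 kW

P = 4609.6 kW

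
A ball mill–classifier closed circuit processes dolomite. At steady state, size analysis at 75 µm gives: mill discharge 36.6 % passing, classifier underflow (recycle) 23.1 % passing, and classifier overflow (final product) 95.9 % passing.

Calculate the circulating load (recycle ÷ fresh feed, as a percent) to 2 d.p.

Classifier node, passing 75 µm:
Fd + Rd = Ru + Fo ⇒ R/F = (o−d)/(d−u)
r = (95.9 − 36.6)/(36.6 − 23.1) = 59.3/13.5 = 4.3926
CL = 100·r = 439.26 %

CL = 439.26 %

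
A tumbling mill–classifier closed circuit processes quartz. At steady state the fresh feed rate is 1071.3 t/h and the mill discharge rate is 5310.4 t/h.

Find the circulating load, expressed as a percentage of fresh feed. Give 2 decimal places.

Discharge = new feed + return, hence
R = M − F = 5310.4 − 1071.3 = 4239.1 t/h
CL = 100·R/F = 100·4239.1/1071.3 = 395.70 %

CL = 395.70 %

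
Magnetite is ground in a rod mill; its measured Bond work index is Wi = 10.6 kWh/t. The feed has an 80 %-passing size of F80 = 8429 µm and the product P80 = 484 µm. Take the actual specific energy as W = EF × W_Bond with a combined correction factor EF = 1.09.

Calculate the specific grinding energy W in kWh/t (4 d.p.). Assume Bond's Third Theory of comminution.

W = 3.9933 kWh/t

W = 10 Wi (1/√P80 − 1/√F80)  [Bond]
1/√484 = 0.045455;  1/√8429 = 0.010892
W = 10·10.6·(0.045455 − 0.010892) = 3.6636 kWh/t
W_actual = 1.09 × 3.6636 = 3.9933 kWh/t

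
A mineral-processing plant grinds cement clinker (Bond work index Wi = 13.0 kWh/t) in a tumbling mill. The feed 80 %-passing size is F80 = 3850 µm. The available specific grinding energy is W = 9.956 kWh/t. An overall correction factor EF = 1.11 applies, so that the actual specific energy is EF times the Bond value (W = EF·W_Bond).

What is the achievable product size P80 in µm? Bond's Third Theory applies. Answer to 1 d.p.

W = 10 Wi / √P80 − 10 Wi / √F80
W_Bond = W / EF = 9.956 / 1.11 = 8.9694 kWh/t
1/√P80 = 1/√F80 + W_Bond/(10·Wi)
  = 8.9694/(10·13.0) + 1/√3850 = 0.068995 + 0.016116 = 0.085112
P80 = (1/0.085112)² = 11.7493² = 138.05 µm

P80 = 138.0 µm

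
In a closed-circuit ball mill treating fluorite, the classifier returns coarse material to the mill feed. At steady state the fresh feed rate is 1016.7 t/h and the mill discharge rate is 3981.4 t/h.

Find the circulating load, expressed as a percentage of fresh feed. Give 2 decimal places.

Discharge = new feed + return, hence
R = M − F = 3981.4 − 1016.7 = 2964.7 t/h
CL = 100·R/F = 100·2964.7/1016.7 = 291.60 %

CL = 291.60 %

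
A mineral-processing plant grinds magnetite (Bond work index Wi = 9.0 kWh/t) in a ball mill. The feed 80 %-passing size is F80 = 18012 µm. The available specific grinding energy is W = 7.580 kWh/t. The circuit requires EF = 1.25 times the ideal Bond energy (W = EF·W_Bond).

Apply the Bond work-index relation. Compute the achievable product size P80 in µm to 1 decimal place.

P80 = 178.6 µm

W = 10 Wi (1/√P80 − 1/√F80)  [Bond]
W_Bond = W / EF = 7.580 / 1.25 = 6.0640 kWh/t
⇒ 1/√P80 = W_Bond/(10 Wi) + 1/√F80
  = 6.0640/(10·9.0) + 1/√18012 = 0.067378 + 0.007451 = 0.074829
P80 = (1/0.074829)² = 13.3638² = 178.59 µm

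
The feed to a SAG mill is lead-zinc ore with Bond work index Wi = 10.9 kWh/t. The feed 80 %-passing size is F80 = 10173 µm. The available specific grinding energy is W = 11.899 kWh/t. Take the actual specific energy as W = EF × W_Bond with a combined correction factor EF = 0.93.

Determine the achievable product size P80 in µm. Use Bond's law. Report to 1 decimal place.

W = 10 Wi / √P80 − 10 Wi / √F80
W_Bond = W / EF = 11.899 / 0.93 = 12.7946 kWh/t
⇒ 1/√P80 = W_Bond/(10·Wi) + 1/√F80
  = 12.7946/(10·10.9) + 1/√10173 = 0.117382 + 0.009915 = 0.127296
P80 = (1/0.127296)² = 7.8557² = 61.71 µm

P80 = 61.7 µm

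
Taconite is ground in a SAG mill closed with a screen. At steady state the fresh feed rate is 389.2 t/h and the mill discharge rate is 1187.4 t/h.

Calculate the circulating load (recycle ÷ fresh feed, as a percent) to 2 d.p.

Mill node: discharge = fresh + recycle.
R = M − F = 1187.4 − 389.2 = 798.2 t/h
CL = 100·R/F = 100·798.2/389.2 = 205.09 %

CL = 205.09 %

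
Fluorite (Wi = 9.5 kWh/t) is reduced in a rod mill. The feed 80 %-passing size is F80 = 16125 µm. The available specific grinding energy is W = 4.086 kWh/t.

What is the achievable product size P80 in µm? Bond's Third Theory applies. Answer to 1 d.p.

Bond: W = 10·Wi·(1/√P80 − 1/√F80)
P80^-0.5 = F80^-0.5 + W/(10 Wi)
  = 4.0860/(10·9.5) + 1/√16125 = 0.043011 + 0.007875 = 0.050886
P80 = (1/0.050886)² = 19.6520² = 386.20 µm

P80 = 386.2 µm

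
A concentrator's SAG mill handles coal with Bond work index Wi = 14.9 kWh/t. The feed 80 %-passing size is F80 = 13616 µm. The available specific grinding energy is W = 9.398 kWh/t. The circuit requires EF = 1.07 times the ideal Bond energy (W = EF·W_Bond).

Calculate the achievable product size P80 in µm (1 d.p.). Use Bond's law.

P80 = 219.4 µm

Bond:  W = 10 Wi (1/√P − 1/√F)
W_Bond = W / EF = 9.398 / 1.07 = 8.7832 kWh/t
1/√P80 = 1/√F80 + W_Bond/(10·Wi)
  = 8.7832/(10·14.9) + 1/√13616 = 0.058948 + 0.008570 = 0.067517
P80 = (1/0.067517)² = 14.8110² = 219.37 µm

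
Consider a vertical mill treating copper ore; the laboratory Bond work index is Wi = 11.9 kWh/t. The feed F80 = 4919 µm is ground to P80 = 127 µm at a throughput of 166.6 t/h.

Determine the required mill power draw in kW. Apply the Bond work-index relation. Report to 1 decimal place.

P = 1476.5 kW

W = 10 Wi (1/√P80 − 1/√F80)  [Bond]
W = 10·11.9·(1/√127 − 1/√4919) = 10·11.9·(0.074478) = 8.8628 kWh/t
Power = W × throughput = 8.8628 kWh/t × 166.6 t/h = 1476.5 kW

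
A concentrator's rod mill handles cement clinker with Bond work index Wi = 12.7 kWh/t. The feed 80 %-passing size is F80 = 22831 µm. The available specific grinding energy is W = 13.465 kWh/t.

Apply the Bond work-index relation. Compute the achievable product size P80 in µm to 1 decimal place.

W = 10 Wi (1/√P80 − 1/√F80)  [Bond]
1/√P80 = 1/√F80 + W/(10·Wi)
  = 13.4650/(10·12.7) + 1/√22831 = 0.106024 + 0.006618 = 0.112642
P80 = (1/0.112642)² = 8.8777² = 78.81 µm

P80 = 78.8 µm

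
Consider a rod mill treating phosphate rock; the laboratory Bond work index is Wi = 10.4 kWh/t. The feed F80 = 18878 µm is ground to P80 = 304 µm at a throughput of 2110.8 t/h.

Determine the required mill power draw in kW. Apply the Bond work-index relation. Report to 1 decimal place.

W = 10·Wi·(P80^(-½) − F80^(-½))
W = 10·10.4·(1/√304 − 1/√18878) = 10·10.4·(0.050076) = 5.2079 kWh/t
P_mill = W·ṁ = 5.2079·2110.8 = 10992.8 kW

P = 10992.8 kW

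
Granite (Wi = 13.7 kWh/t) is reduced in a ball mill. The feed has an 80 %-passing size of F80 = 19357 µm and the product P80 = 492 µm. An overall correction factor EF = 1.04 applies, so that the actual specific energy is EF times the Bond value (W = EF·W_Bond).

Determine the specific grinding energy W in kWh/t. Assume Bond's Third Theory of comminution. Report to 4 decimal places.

W = 5.3994 kWh/t

Bond:  W = 10 Wi (1/√P − 1/√F)
1/√492 = 0.045083;  1/√19357 = 0.007188
W = 10·13.7·(0.045083 − 0.007188) = 5.1917 kWh/t
Apply correction: 5.1917 × 1.04 = 5.3994 kWh/t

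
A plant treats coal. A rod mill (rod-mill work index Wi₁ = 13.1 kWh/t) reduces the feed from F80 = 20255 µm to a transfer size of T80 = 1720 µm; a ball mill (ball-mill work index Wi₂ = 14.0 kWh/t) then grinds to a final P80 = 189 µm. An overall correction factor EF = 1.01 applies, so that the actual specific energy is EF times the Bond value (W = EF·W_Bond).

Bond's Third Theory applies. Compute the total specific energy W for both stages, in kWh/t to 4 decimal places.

W = 10 Wi (1/√P80 − 1/√F80)  [Bond]
Stage 1 (20255→1720 µm, Wi₁=13.1): W₁ = 10·13.1·(0.024112 − 0.007026) = 2.2382 kWh/t
Stage 2 (1720→189 µm, Wi₂=14.0): W₂ = 10·14.0·(0.072739 − 0.024112) = 6.8078 kWh/t
W = W₁ + W₂ = 2.2382 + 6.8078 = 9.0460 kWh/t
Apply correction: 9.0460 × 1.01 = 9.1365 kWh/t

W = 9.1365 kWh/t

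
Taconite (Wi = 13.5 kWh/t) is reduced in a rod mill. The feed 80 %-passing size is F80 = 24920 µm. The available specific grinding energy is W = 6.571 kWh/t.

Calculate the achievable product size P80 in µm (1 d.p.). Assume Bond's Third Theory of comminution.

P80 = 330.5 µm

W = 10·Wi·(P80^(-½) − F80^(-½))
⇒ 1/√P80 = W/(10 Wi) + 1/√F80
  = 6.5710/(10·13.5) + 1/√24920 = 0.048674 + 0.006335 = 0.055009
P80 = (1/0.055009)² = 18.1789² = 330.47 µm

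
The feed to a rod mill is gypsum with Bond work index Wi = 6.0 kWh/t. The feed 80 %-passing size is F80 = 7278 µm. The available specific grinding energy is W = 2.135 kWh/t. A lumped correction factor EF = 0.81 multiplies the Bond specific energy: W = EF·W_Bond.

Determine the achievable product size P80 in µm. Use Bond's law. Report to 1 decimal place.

W = 10·Wi·[P80^(−½) − F80^(−½)]
W_Bond = W / EF = 2.135 / 0.81 = 2.6358 kWh/t
⇒ 1/√P80 = W_Bond/(10 Wi) + 1/√F80
  = 2.6358/(10·6.0) + 1/√7278 = 0.043930 + 0.011722 = 0.055652
P80 = (1/0.055652)² = 17.9689² = 322.88 µm

P80 = 322.9 µm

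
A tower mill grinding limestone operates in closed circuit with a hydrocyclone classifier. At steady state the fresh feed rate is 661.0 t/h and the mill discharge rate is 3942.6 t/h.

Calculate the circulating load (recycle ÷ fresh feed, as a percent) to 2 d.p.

CL = 496.46 %

Steady state: M = F + R.
R = M − F = 3942.6 − 661.0 = 3281.6 t/h
CL = 100·R/F = 100·3281.6/661.0 = 496.46 %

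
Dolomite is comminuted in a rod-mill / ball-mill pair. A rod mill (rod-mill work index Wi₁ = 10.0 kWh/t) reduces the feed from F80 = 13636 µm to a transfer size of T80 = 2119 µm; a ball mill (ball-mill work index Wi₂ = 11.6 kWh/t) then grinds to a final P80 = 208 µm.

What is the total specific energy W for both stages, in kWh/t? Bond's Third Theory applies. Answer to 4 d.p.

W = 10·Wi·(P80^(-½) − F80^(-½))
Stage 1 (13636→2119 µm, Wi₁=10.0): W₁ = 10·10.0·(0.021724 − 0.008564) = 1.3160 kWh/t
Stage 2 (2119→208 µm, Wi₂=11.6): W₂ = 10·11.6·(0.069338 − 0.021724) = 5.5232 kWh/t
W = W₁ + W₂ = 1.3160 + 5.5232 = 6.8392 kWh/t

W = 6.8392 kWh/t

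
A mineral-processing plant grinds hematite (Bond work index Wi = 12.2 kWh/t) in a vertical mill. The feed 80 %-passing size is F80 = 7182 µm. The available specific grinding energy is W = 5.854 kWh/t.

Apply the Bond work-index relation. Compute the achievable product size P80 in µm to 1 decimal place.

P80 = 279.8 µm

W = 10 Wi (P80^-0.5 − F80^-0.5)
⇒ 1/√P80 = W/(10·Wi) + 1/√F80
  = 5.8540/(10·12.2) + 1/√7182 = 0.047984 + 0.011800 = 0.059783
P80 = (1/0.059783)² = 16.7270² = 279.79 µm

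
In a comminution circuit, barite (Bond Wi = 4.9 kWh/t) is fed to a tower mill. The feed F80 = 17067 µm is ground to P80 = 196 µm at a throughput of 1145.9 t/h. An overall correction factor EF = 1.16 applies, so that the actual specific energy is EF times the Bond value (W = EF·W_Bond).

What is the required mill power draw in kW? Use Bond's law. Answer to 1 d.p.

W = 10 Wi (P80^-0.5 − F80^-0.5)
W = 10·4.9·(1/√196 − 1/√17067) = 10·4.9·(0.063774) = 3.1249 kWh/t
Apply correction: 3.1249 × 1.16 = 3.6249 kWh/t
P_mill = W·ṁ = 3.6249·1145.9 = 4153.8 kW

P = 4153.8 kW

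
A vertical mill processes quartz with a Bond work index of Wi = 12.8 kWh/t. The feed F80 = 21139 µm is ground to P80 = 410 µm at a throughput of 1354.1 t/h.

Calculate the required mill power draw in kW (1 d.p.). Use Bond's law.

P = 7367.8 kW

W_Bond = 10·Wi·(1/√P₈₀ − 1/√F₈₀)
W = 10·12.8·(1/√410 − 1/√21139) = 10·12.8·(0.042509) = 5.4411 kWh/t
P_mill = W·ṁ = 5.4411·1354.1 = 7367.8 kW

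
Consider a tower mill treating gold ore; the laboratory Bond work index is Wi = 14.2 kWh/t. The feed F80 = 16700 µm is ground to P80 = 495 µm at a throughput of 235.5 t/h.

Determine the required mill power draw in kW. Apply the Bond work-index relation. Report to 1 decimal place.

P = 1244.3 kW

W_Bond = 10·Wi·(1/√P₈₀ − 1/√F₈₀)
W = 10·14.2·(1/√495 − 1/√16700) = 10·14.2·(0.037208) = 5.2836 kWh/t
Mill draw = 5.2836 × 235.5 = 1244.3 kW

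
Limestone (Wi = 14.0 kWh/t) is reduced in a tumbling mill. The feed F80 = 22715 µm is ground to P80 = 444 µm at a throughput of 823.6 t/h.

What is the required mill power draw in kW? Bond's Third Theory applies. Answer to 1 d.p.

W = 10·Wi·(P80^(-½) − F80^(-½))
W = 10·14.0·(1/√444 − 1/√22715) = 10·14.0·(0.040823) = 5.7152 kWh/t
P_mill = W·ṁ = 5.7152·823.6 = 4707.0 kW

P = 4707.0 kW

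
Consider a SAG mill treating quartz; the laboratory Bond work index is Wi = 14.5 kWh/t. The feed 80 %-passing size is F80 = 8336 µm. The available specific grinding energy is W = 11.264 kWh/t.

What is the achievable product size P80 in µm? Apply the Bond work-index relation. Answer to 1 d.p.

P80 = 127.3 µm

W = 10 Wi / √P80 − 10 Wi / √F80
P80^(−½) = W/(10 Wi) + F80^(−½)
  = 11.2640/(10·14.5) + 1/√8336 = 0.077683 + 0.010953 = 0.088635
P80 = (1/0.088635)² = 11.2822² = 127.29 µm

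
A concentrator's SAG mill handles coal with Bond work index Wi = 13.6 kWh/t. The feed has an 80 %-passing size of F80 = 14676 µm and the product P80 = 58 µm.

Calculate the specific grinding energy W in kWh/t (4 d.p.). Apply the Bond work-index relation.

W = 10·Wi·(P80^(-½) − F80^(-½))
1/√58 = 0.131306;  1/√14676 = 0.008255
W = 10·13.6·(0.131306 − 0.008255) = 16.7350 kWh/t

W = 16.7350 kWh/t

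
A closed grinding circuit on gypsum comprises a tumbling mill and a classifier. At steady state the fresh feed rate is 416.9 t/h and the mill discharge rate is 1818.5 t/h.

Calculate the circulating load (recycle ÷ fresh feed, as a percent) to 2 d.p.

CL = 336.20 %

Mill node: discharge = fresh + recycle.
R = M − F = 1818.5 − 416.9 = 1401.6 t/h
CL = 100·R/F = 100·1401.6/416.9 = 336.20 %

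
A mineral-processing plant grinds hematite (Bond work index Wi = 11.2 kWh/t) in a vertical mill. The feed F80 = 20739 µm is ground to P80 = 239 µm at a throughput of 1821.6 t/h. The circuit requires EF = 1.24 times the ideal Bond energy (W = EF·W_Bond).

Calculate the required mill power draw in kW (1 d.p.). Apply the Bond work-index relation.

W = 10 Wi (1/√P80 − 1/√F80)  [Bond]
W = 10·11.2·(1/√239 − 1/√20739) = 10·11.2·(0.057741) = 6.4670 kWh/t
Corrected W = EF·W_Bond = 1.24·6.4670 = 8.0190 kWh/t
Power = W × throughput = 8.0190 kWh/t × 1821.6 t/h = 14607.5 kW

P = 14607.5 kW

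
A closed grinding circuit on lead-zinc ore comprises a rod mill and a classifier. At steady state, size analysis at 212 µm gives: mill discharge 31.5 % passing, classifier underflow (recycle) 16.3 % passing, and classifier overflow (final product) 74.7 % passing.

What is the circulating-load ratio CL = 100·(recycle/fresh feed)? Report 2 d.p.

Two-product formula at 212 µm:
(1+r)d = ru + o → r = (o−d)/(d−u)
r = (74.7 − 31.5)/(31.5 − 16.3) = 43.2/15.2 = 2.8421
CL = 100·r = 284.21 %

CL = 284.21 %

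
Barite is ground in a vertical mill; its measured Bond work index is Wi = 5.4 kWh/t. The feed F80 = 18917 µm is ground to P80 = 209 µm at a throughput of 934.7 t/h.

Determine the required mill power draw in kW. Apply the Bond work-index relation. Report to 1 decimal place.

W_Bond = 10·Wi·(1/√P₈₀ − 1/√F₈₀)
W = 10·5.4·(1/√209 − 1/√18917) = 10·5.4·(0.061901) = 3.3426 kWh/t
Power = W × throughput = 3.3426 kWh/t × 934.7 t/h = 3124.4 kW

P = 3124.4 kW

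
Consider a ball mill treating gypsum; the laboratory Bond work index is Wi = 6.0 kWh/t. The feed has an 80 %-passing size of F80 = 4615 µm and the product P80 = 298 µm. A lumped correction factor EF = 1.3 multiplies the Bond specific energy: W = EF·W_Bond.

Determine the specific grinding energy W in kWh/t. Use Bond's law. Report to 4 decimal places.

W = 10 Wi (P80^-0.5 − F80^-0.5)
1/√298 = 0.057928;  1/√4615 = 0.014720
W = 10·6.0·(0.057928 − 0.014720) = 2.5925 kWh/t
With EF = 1.3: W = 2.5925·1.3 = 3.3702 kWh/t

W = 3.3702 kWh/t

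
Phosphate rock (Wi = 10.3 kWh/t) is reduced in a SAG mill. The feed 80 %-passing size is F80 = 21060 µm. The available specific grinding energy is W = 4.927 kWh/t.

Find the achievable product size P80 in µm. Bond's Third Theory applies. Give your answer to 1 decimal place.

P80 = 333.9 µm

W_Bond = 10·Wi·(1/√P₈₀ − 1/√F₈₀)
P80^-0.5 = F80^-0.5 + W/(10 Wi)
  = 4.9270/(10·10.3) + 1/√21060 = 0.047835 + 0.006891 = 0.054726
P80 = (1/0.054726)² = 18.2729² = 333.90 µm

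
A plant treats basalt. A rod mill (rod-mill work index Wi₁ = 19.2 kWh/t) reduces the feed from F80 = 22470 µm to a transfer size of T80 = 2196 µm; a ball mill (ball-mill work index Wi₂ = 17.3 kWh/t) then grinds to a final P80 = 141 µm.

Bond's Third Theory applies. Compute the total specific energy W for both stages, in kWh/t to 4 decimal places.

W = 10 Wi (P80^-0.5 − F80^-0.5)
Stage 1 (22470→2196 µm, Wi₁=19.2): W₁ = 10·19.2·(0.021339 − 0.006671) = 2.8163 kWh/t
Stage 2 (2196→141 µm, Wi₂=17.3): W₂ = 10·17.3·(0.084215 − 0.021339) = 10.8775 kWh/t
W = W₁ + W₂ = 2.8163 + 10.8775 = 13.6938 kWh/t

W = 13.6938 kWh/t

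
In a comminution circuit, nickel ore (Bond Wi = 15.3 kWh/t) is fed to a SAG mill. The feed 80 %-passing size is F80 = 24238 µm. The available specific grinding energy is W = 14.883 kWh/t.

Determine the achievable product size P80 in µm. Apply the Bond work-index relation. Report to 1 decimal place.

P80 = 93.0 µm

W_Bond = 10·Wi·(1/√P₈₀ − 1/√F₈₀)
P80^(−½) = W/(10 Wi) + F80^(−½)
  = 14.8830/(10·15.3) + 1/√24238 = 0.097275 + 0.006423 = 0.103698
P80 = (1/0.103698)² = 9.6434² = 93.00 µm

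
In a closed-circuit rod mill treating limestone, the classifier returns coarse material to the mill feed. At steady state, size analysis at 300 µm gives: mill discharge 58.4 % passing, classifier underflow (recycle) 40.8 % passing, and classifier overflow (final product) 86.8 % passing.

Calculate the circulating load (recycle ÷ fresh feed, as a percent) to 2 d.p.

CL = 161.36 %

Classifier node, passing 300 µm:
(1+r)d = ru + o → r = (o−d)/(d−u)
r = (86.8 − 58.4)/(58.4 − 40.8) = 28.4/17.6 = 1.6136
CL = 100·r = 161.36 %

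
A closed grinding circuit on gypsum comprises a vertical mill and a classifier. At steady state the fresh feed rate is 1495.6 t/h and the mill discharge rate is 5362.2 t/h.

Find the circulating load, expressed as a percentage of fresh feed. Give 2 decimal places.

CL = 258.53 %

Discharge = new feed + return, hence
R = M − F = 5362.2 − 1495.6 = 3866.6 t/h
CL = 100·R/F = 100·3866.6/1495.6 = 258.53 %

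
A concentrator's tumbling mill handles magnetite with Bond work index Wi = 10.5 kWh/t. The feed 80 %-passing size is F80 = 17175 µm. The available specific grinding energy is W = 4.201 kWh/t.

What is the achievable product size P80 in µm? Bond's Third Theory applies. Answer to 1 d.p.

P80 = 440.6 µm

W = 10 Wi (P80^-0.5 − F80^-0.5)
P80^(−½) = W/(10 Wi) + F80^(−½)
  = 4.2010/(10·10.5) + 1/√17175 = 0.040010 + 0.007630 = 0.047640
P80 = (1/0.047640)² = 20.9908² = 440.61 µm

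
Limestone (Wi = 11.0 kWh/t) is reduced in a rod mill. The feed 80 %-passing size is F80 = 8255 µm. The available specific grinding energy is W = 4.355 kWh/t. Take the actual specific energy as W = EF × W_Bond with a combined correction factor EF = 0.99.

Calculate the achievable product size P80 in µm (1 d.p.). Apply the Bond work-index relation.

Bond: W = 10·Wi·(1/√P80 − 1/√F80)
W_Bond = W / EF = 4.355 / 0.99 = 4.3990 kWh/t
P80^(−½) = W_Bond/(10 Wi) + F80^(−½)
  = 4.3990/(10·11.0) + 1/√8255 = 0.039991 + 0.011006 = 0.050997
P80 = (1/0.050997)² = 19.6090² = 384.51 µm

P80 = 384.5 µm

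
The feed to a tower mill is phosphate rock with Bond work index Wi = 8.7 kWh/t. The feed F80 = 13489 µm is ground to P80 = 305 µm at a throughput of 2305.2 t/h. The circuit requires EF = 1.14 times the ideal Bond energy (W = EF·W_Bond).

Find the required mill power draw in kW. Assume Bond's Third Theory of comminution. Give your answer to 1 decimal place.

P = 11122.8 kW

W = 10 Wi (1/√P80 − 1/√F80)  [Bond]
W = 10·8.7·(1/√305 − 1/√13489) = 10·8.7·(0.048650) = 4.2325 kWh/t
Apply correction: 4.2325 × 1.14 = 4.8251 kWh/t
P_mill = W·ṁ = 4.8251·2305.2 = 11122.8 kW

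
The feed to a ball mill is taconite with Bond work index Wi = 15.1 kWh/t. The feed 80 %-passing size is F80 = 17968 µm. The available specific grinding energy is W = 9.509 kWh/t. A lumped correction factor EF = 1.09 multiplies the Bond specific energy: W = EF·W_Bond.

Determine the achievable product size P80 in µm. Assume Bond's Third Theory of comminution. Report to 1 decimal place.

P80 = 235.0 µm

W = 10 Wi (1/√P80 − 1/√F80)  [Bond]
W_Bond = W / EF = 9.509 / 1.09 = 8.7239 kWh/t
1/√P80 = 1/√F80 + W_Bond/(10·Wi)
  = 8.7239/(10·15.1) + 1/√17968 = 0.057774 + 0.007460 = 0.065234
P80 = (1/0.065234)² = 15.3294² = 234.99 µm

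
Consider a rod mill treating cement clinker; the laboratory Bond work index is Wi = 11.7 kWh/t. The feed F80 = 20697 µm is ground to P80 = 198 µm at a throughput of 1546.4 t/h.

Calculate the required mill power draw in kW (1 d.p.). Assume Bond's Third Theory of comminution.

P = 11600.4 kW

W = 10·Wi·(P80^(-½) − F80^(-½))
W = 10·11.7·(1/√198 − 1/√20697) = 10·11.7·(0.064116) = 7.5016 kWh/t
Mill draw = 7.5016 × 1546.4 = 11600.4 kW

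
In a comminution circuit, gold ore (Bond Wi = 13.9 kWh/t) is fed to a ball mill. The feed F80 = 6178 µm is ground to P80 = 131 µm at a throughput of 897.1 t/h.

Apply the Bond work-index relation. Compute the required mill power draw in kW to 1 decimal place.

P = 9308.3 kW

Bond: W = 10·Wi·(1/√P80 − 1/√F80)
W = 10·13.9·(1/√131 − 1/√6178) = 10·13.9·(0.074648) = 10.3760 kWh/t
Power = W × throughput = 10.3760 kWh/t × 897.1 t/h = 9308.3 kW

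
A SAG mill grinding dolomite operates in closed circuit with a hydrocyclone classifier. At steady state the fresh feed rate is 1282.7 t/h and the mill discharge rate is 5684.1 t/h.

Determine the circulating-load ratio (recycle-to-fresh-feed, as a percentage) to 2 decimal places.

Steady state: M = F + R.
R = M − F = 5684.1 − 1282.7 = 4401.4 t/h
CL = 100·R/F = 100·4401.4/1282.7 = 343.14 %

CL = 343.14 %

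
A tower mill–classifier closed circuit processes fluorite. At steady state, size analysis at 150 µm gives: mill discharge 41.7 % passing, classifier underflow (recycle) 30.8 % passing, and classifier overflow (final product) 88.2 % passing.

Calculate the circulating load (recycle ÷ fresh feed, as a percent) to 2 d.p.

CL = 426.61 %

Two-product formula at 150 µm:
Fd + Rd = Ru + Fo ⇒ R/F = (o−d)/(d−u)
r = (88.2 − 41.7)/(41.7 − 30.8) = 46.5/10.9 = 4.2661
CL = 100·r = 426.61 %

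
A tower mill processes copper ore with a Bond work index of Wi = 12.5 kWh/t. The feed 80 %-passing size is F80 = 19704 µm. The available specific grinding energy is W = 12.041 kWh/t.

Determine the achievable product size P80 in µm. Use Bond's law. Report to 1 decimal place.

W = 10 Wi / √P80 − 10 Wi / √F80
P80^(−½) = W/(10 Wi) + F80^(−½)
  = 12.0410/(10·12.5) + 1/√19704 = 0.096328 + 0.007124 = 0.103452
P80 = (1/0.103452)² = 9.6663² = 93.44 µm

P80 = 93.4 µm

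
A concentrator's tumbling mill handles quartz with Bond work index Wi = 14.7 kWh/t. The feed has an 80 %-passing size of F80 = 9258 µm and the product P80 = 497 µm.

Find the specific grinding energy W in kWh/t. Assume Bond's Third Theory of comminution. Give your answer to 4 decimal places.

W = 5.0661 kWh/t

Bond:  W = 10 Wi (1/√P − 1/√F)
1/√497 = 0.044856;  1/√9258 = 0.010393
W = 10·14.7·(0.044856 − 0.010393) = 5.0661 kWh/t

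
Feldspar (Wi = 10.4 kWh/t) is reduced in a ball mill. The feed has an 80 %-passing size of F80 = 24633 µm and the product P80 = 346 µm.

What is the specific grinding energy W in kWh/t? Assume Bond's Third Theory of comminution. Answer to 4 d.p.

W = 4.9284 kWh/t

Bond:  W = 10 Wi (1/√P − 1/√F)
1/√346 = 0.053760;  1/√24633 = 0.006371
W = 10·10.4·(0.053760 − 0.006371) = 4.9284 kWh/t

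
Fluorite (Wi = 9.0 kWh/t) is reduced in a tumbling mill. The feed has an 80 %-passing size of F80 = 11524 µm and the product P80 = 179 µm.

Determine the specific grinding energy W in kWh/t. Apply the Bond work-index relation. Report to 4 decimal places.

W = 5.8885 kWh/t

W = 10 Wi (P80^-0.5 − F80^-0.5)
1/√179 = 0.074744;  1/√11524 = 0.009315
W = 10·9.0·(0.074744 − 0.009315) = 5.8885 kWh/t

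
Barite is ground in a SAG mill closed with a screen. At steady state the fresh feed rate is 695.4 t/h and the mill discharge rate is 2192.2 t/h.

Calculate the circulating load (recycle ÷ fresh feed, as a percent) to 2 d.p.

CL = 215.24 %

Steady state: M = F + R.
R = M − F = 2192.2 − 695.4 = 1496.8 t/h
CL = 100·R/F = 100·1496.8/695.4 = 215.24 %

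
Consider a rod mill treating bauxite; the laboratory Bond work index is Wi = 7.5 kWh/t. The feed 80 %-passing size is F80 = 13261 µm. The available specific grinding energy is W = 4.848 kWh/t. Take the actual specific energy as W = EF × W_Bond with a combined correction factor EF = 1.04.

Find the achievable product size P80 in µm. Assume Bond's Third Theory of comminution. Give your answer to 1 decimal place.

P80 = 199.3 µm

W = 10 Wi (1/√P80 − 1/√F80)  [Bond]
W_Bond = W / EF = 4.848 / 1.04 = 4.6615 kWh/t
P80^-0.5 = F80^-0.5 + W_Bond/(10 Wi)
  = 4.6615/(10·7.5) + 1/√13261 = 0.062154 + 0.008684 = 0.070838
P80 = (1/0.070838)² = 14.1168² = 199.28 µm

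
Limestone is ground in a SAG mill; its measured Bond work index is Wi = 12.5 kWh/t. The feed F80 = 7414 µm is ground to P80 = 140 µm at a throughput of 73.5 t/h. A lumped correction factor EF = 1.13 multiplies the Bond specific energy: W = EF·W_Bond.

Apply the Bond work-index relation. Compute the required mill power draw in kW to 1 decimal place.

W = 10·Wi·[P80^(−½) − F80^(−½)]
W = 10·12.5·(1/√140 − 1/√7414) = 10·12.5·(0.072902) = 9.1127 kWh/t
W_actual = 1.13 × 9.1127 = 10.2974 kWh/t
P_mill = W·ṁ = 10.2974·73.5 = 756.9 kW

P = 756.9 kW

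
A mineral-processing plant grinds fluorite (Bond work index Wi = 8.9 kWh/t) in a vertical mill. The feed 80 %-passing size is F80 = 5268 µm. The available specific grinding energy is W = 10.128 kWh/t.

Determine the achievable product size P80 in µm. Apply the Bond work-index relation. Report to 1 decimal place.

P80 = 61.4 µm

W = 10 Wi (1/√P80 − 1/√F80)  [Bond]
⇒ 1/√P80 = W/(10 Wi) + 1/√F80
  = 10.1280/(10·8.9) + 1/√5268 = 0.113798 + 0.013778 = 0.127575
P80 = (1/0.127575)² = 7.8385² = 61.44 µm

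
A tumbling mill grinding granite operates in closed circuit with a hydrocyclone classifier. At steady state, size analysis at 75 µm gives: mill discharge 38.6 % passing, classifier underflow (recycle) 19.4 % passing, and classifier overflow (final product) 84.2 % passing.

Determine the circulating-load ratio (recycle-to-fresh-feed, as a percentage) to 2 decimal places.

CL = 237.50 %

Balance %-passing 75 µm (r = R/F):
Fd + Rd = Ru + Fo ⇒ R/F = (o−d)/(d−u)
r = (84.2 − 38.6)/(38.6 − 19.4) = 45.6/19.2 = 2.3750
CL = 100·r = 237.50 %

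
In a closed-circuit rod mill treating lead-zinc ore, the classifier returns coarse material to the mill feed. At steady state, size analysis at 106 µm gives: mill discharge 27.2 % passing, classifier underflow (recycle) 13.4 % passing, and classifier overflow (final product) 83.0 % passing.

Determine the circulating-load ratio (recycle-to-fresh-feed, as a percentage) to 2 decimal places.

CL = 404.35 %

Balance %-passing 106 µm (r = R/F):
Fd + Rd = Ru + Fo ⇒ R/F = (o−d)/(d−u)
r = (83.0 − 27.2)/(27.2 − 13.4) = 55.8/13.8 = 4.0435
CL = 100·r = 404.35 %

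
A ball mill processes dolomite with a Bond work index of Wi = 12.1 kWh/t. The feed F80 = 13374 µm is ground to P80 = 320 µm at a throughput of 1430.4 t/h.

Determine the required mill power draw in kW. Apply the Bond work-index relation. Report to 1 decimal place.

W = 10·Wi·(P80^(-½) − F80^(-½))
W = 10·12.1·(1/√320 − 1/√13374) = 10·12.1·(0.047255) = 5.7178 kWh/t
Mill draw = 5.7178 × 1430.4 = 8178.8 kW

P = 8178.8 kW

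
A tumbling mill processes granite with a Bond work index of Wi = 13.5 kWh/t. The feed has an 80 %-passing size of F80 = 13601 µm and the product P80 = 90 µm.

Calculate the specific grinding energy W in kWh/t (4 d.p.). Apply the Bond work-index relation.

W_Bond = 10·Wi·(1/√P₈₀ − 1/√F₈₀)
1/√90 = 0.105409;  1/√13601 = 0.008575
W = 10·13.5·(0.105409 − 0.008575) = 13.0727 kWh/t

W = 13.0727 kWh/t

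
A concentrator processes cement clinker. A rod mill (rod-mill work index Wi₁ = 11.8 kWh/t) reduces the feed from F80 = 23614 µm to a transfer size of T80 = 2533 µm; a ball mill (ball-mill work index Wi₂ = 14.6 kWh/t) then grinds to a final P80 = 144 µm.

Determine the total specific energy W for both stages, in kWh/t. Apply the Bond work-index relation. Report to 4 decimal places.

W = 10.8424 kWh/t

W = 10·Wi·[P80^(−½) − F80^(−½)]
Stage 1 (23614→2533 µm, Wi₁=11.8): W₁ = 10·11.8·(0.019869 − 0.006508) = 1.5767 kWh/t
Stage 2 (2533→144 µm, Wi₂=14.6): W₂ = 10·14.6·(0.083333 − 0.019869) = 9.2657 kWh/t
W = W₁ + W₂ = 1.5767 + 9.2657 = 10.8424 kWh/t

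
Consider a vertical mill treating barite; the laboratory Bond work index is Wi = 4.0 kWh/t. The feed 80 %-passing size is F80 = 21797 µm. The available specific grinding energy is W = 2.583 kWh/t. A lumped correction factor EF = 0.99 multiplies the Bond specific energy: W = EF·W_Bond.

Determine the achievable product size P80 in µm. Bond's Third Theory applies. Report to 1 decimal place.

W = 10·Wi·(P80^(-½) − F80^(-½))
W_Bond = W / EF = 2.583 / 0.99 = 2.6091 kWh/t
P80^-0.5 = F80^-0.5 + W_Bond/(10 Wi)
  = 2.6091/(10·4.0) + 1/√21797 = 0.065227 + 0.006773 = 0.072001
P80 = (1/0.072001)² = 13.8888² = 192.90 µm

P80 = 192.9 µm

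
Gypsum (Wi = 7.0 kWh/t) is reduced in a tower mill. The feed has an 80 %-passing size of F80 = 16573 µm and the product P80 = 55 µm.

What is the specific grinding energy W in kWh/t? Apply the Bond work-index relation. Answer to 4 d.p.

W = 8.8951 kWh/t

W = 10 Wi / √P80 − 10 Wi / √F80
1/√55 = 0.134840;  1/√16573 = 0.007768
W = 10·7.0·(0.134840 − 0.007768) = 8.8951 kWh/t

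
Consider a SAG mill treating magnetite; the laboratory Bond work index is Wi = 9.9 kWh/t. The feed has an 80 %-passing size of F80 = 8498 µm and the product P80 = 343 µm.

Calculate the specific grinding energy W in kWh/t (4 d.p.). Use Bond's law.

W = 10 Wi / √P80 − 10 Wi / √F80
1/√343 = 0.053995;  1/√8498 = 0.010848
W = 10·9.9·(0.053995 − 0.010848) = 4.2716 kWh/t

W = 4.2716 kWh/t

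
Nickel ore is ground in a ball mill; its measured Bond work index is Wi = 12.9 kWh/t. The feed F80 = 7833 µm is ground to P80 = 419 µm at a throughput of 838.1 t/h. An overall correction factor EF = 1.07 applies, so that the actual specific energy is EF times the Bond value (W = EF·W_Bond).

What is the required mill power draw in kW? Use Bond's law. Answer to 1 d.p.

W = 10 Wi / √P80 − 10 Wi / √F80
W = 10·12.9·(1/√419 − 1/√7833) = 10·12.9·(0.037554) = 4.8445 kWh/t
Corrected W = EF·W_Bond = 1.07·4.8445 = 5.1836 kWh/t
P_mill = W·ṁ = 5.1836·838.1 = 4344.4 kW

P = 4344.4 kW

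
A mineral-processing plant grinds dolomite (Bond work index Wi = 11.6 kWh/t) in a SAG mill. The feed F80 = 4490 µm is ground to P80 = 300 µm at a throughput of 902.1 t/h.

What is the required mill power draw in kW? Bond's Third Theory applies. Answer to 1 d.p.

W = 10·Wi·[P80^(−½) − F80^(−½)]
W = 10·11.6·(1/√300 − 1/√4490) = 10·11.6·(0.042811) = 4.9661 kWh/t
P_mill = W·ṁ = 4.9661·902.1 = 4479.9 kW

P = 4479.9 kW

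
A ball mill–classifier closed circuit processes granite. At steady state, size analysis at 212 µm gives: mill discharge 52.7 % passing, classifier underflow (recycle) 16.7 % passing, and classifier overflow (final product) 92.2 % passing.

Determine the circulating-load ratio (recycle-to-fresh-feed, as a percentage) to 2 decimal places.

Balance %-passing 212 µm (r = R/F):
r = (o − d)/(d − u)
r = (92.2 − 52.7)/(52.7 − 16.7) = 39.5/36.0 = 1.0972
CL = 100·r = 109.72 %

CL = 109.72 %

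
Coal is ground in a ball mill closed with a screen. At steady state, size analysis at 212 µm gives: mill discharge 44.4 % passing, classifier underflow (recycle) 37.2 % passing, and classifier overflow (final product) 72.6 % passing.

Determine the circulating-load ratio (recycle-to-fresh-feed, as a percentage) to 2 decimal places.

Two-product formula at 212 µm:
d + r·d = r·u + o → r(d−u) = o−d
r = (72.6 − 44.4)/(44.4 − 37.2) = 28.2/7.2 = 3.9167
CL = 100·r = 391.67 %

CL = 391.67 %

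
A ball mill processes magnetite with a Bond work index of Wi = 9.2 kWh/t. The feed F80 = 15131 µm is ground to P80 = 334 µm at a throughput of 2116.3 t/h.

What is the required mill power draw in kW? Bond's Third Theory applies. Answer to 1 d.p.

P = 9070.7 kW

W = 10 Wi / √P80 − 10 Wi / √F80
W = 10·9.2·(1/√334 − 1/√15131) = 10·9.2·(0.046588) = 4.2861 kWh/t
Mill draw = 4.2861 × 2116.3 = 9070.7 kW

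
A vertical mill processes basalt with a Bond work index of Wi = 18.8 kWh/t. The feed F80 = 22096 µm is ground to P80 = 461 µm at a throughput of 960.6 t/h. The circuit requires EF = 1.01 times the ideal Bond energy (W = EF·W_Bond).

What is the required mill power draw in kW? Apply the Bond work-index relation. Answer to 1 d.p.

P = 7268.1 kW

Bond:  W = 10 Wi (1/√P − 1/√F)
W = 10·18.8·(1/√461 − 1/√22096) = 10·18.8·(0.039847) = 7.4913 kWh/t
With EF = 1.01: W = 7.4913·1.01 = 7.5662 kWh/t
Mill draw = 7.5662 × 960.6 = 7268.1 kW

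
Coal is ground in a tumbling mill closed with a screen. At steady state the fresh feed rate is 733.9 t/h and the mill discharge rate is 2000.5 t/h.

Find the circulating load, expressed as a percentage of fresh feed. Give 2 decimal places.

CL = 172.58 %

M = F + R at steady state, so:
R = M − F = 2000.5 − 733.9 = 1266.6 t/h
CL = 100·R/F = 100·1266.6/733.9 = 172.58 %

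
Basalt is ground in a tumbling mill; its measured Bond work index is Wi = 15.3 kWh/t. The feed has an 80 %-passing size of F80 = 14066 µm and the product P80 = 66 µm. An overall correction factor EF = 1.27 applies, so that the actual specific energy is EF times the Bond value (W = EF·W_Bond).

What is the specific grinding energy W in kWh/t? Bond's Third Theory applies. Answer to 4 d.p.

W = 22.2795 kWh/t

W = 10 Wi / √P80 − 10 Wi / √F80
1/√66 = 0.123091;  1/√14066 = 0.008432
W = 10·15.3·(0.123091 − 0.008432) = 17.5429 kWh/t
W_actual = 1.27 × 17.5429 = 22.2795 kWh/t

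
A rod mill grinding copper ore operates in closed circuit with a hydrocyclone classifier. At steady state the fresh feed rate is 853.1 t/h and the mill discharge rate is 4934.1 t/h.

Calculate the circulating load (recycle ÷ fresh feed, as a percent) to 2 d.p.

CL = 478.37 %

Steady state: M = F + R.
R = M − F = 4934.1 − 853.1 = 4081.0 t/h
CL = 100·R/F = 100·4081.0/853.1 = 478.37 %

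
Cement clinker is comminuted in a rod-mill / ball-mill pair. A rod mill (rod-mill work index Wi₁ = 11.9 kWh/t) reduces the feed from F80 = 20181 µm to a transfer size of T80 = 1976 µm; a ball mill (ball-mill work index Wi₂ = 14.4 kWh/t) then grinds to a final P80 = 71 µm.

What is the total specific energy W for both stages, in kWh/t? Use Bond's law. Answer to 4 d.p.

W = 15.6896 kWh/t

W = 10 Wi / √P80 − 10 Wi / √F80
Stage 1 (20181→1976 µm, Wi₁=11.9): W₁ = 10·11.9·(0.022496 − 0.007039) = 1.8394 kWh/t
Stage 2 (1976→71 µm, Wi₂=14.4): W₂ = 10·14.4·(0.118678 − 0.022496) = 13.8502 kWh/t
W = W₁ + W₂ = 1.8394 + 13.8502 = 15.6896 kWh/t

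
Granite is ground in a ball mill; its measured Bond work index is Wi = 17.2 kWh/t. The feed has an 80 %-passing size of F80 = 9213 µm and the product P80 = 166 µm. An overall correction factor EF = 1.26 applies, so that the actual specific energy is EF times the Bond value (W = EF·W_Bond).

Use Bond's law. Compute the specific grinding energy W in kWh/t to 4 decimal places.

W = 10·Wi·(P80^(-½) − F80^(-½))
1/√166 = 0.077615;  1/√9213 = 0.010418
W = 10·17.2·(0.077615 − 0.010418) = 11.5578 kWh/t
Corrected W = EF·W_Bond = 1.26·11.5578 = 14.5629 kWh/t

W = 14.5629 kWh/t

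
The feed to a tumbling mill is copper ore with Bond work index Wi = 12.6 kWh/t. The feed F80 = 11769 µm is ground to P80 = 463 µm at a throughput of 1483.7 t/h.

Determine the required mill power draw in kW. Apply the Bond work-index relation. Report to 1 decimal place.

Bond: W = 10·Wi·(1/√P80 − 1/√F80)
W = 10·12.6·(1/√463 − 1/√11769) = 10·12.6·(0.037256) = 4.6943 kWh/t
P_mill = W·ṁ = 4.6943·1483.7 = 6964.9 kW

P = 6964.9 kW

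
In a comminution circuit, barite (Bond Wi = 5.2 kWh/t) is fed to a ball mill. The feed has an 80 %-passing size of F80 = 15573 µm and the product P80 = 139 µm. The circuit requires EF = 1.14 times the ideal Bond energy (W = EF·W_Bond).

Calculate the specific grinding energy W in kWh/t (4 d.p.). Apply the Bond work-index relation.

W = 10·Wi·(P80^(-½) − F80^(-½))
1/√139 = 0.084819;  1/√15573 = 0.008013
W = 10·5.2·(0.084819 − 0.008013) = 3.9939 kWh/t
With EF = 1.14: W = 3.9939·1.14 = 4.5530 kWh/t

W = 4.5530 kWh/t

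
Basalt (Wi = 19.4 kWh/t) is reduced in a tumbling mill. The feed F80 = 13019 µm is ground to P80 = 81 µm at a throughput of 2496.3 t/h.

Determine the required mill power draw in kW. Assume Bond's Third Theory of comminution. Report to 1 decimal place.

Bond:  W = 10 Wi (1/√P − 1/√F)
W = 10·19.4·(1/√81 − 1/√13019) = 10·19.4·(0.102347) = 19.8553 kWh/t
P = W·T = 19.8553·2496.3 = 49564.8 kW

P = 49564.8 kW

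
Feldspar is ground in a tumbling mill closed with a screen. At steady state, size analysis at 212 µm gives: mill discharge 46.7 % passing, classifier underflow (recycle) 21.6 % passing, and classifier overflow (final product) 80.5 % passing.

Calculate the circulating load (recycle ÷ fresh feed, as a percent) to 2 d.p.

CL = 134.66 %

Balance %-passing 212 µm (r = R/F):
r = (o − d)/(d − u)
r = (80.5 − 46.7)/(46.7 − 21.6) = 33.8/25.1 = 1.3466
CL = 100·r = 134.66 %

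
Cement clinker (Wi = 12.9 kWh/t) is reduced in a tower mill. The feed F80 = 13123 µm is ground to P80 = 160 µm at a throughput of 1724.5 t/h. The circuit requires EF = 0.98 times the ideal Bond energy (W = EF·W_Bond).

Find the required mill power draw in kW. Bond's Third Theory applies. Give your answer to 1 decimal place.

W = 10 Wi (P80^-0.5 − F80^-0.5)
W = 10·12.9·(1/√160 − 1/√13123) = 10·12.9·(0.070328) = 9.0723 kWh/t
W_actual = 0.98 × 9.0723 = 8.8908 kWh/t
P = W·T = 8.8908·1724.5 = 15332.2 kW

P = 15332.2 kW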